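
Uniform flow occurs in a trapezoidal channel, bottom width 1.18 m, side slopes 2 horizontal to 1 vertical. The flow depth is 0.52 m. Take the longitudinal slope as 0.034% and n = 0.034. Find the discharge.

With bottom width b = 1.18 m and side slope z = 2: A = (b + zy)y = (1.18 + 2×0.52)×0.52 = 1.154 m²; P = b + 2y√(1+z²) = 1.18 + 2×0.52×2.236 = 3.506 m.
Hydraulic radius R = A/P = 1.154/3.506 = 0.3293 m.
Manning's equation: Q = (1/n) A R^(2/3) S^(1/2) = (1/0.034) × 1.154 × 0.3293^(2/3) × 0.00034^(1/2) = 0.299 m³/s.

Q = 0.299 m³/s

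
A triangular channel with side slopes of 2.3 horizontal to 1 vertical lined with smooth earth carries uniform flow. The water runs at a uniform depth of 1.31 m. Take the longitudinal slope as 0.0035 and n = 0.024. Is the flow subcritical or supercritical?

For a triangular section with side slope z = 2.3: A = zy² = 2.3×1.31² = 3.947 m²; P = 2y√(1+z²) = 2×1.31×2.508 = 6.571 m.
Hydraulic radius R = A/P = 3.947/6.571 = 0.6007 m.
V = (1/n) R^(2/3) √S = (1/0.024) × 0.6007^(2/3) × √0.0035 = 1.755 m/s. Hydraulic depth D_h = A/T = 3.947/6.026 = 0.655 m.
Froude number Fr = V/√(g·D_h) = 1.755/√(9.81×0.655) = 0.692, which is less than 1, so the flow is subcritical.

subcritical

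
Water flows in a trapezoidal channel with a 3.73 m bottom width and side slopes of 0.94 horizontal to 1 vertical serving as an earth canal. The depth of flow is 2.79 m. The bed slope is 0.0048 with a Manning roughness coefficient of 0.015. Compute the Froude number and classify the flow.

supercritical

With bottom width b = 3.73 m and side slope z = 0.94: A = (b + zy)y = (3.73 + 0.94×2.79)×2.79 = 17.72 m²; P = b + 2y√(1+z²) = 3.73 + 2×2.79×1.372 = 11.39 m.
Hydraulic radius R = A/P = 17.72/11.39 = 1.556 m.
V = (1/n) R^(2/3) √S = (1/0.015) × 1.556^(2/3) × √0.0048 = 6.203 m/s. Hydraulic depth D_h = A/T = 17.72/8.975 = 1.975 m.
Froude number Fr = V/√(g·D_h) = 6.203/√(9.81×1.975) = 1.41, which is greater than 1, so the flow is supercritical.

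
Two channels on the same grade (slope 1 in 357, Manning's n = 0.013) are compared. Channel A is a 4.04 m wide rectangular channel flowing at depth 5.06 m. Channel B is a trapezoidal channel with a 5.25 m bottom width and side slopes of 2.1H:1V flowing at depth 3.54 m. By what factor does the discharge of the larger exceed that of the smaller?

Channel A: Flow area A = b·y = 4.04 × 5.06 = 20.44 m². Wetted perimeter P = b + 2y = 4.04 + 2×5.06 = 14.16 m. Hydraulic radius R = A/P = 20.44/14.16 = 1.444 m. Q_A = (1/0.013)·20.44·1.444^(2/3)·√0.002801 = 106.3 m³/s.
Channel B: With bottom width b = 5.25 m and side slope z = 2.1: A = (b + zy)y = (5.25 + 2.1×3.54)×3.54 = 44.9 m²; P = b + 2y√(1+z²) = 5.25 + 2×3.54×2.326 = 21.72 m. Hydraulic radius R = A/P = 44.9/21.72 = 2.068 m. Q_B = (1/0.013)·44.9·2.068^(2/3)·√0.002801 = 296.7 m³/s.
The larger discharge is 296.7 m³/s and the smaller is 106.3 m³/s; the ratio is 2.79.

2.79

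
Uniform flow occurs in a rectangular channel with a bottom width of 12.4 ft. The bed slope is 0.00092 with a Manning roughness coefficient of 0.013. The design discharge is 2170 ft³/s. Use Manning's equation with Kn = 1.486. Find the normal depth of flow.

y_n = 18.2 ft

Manning's equation rearranged: A R^(2/3) = nQ / (1.486·√S) = 0.013 × 2170 / (1.486 × √0.00092) = 625.9.
Try y = 21.7 ft: A R^(2/3) = 768 — over.
Try y = 14.1 ft: A R^(2/3) = 462.8 — short.
Try y = 18.2 ft: A R^(2/3) = 626.4 — close enough.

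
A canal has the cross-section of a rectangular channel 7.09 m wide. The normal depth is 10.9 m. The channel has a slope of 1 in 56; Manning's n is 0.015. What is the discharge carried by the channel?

Q = 1330 m³/s

Flow area A = b·y = 7.09 × 10.9 = 77.28 m². Wetted perimeter P = b + 2y = 7.09 + 2×10.9 = 28.89 m.
Hydraulic radius R = A/P = 77.28/28.89 = 2.675 m.
Manning's equation: Q = (1/n) A R^(2/3) S^(1/2) = (1/0.015) × 77.28 × 2.675^(2/3) × 0.01786^(1/2) = 1330 m³/s.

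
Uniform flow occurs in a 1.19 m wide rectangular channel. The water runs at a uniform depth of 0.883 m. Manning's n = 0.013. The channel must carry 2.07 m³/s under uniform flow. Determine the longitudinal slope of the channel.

Flow area A = b·y = 1.19 × 0.883 = 1.051 m². Wetted perimeter P = b + 2y = 1.19 + 2×0.883 = 2.956 m.
Hydraulic radius R = A/P = 1.051/2.956 = 0.3555 m.
From Manning's equation, S = [nQ / (1 A R^(2/3))]² = [0.013 × 2.07 / (1 × 1.051 × 0.3555^(2/3))]² = 0.0026.

S = 0.0026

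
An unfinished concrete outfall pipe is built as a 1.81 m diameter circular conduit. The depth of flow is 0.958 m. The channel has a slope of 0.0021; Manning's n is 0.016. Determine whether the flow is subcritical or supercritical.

subcritical

For a circular section of diameter D = 1.81 m at depth y = 0.958 m, the central angle is θ = 2 arccos(1 − 2y/D) = 3.259 rad. Then A = (D²/8)(θ − sin θ) = 1.382 m² and P = Dθ/2 = 2.949 m.
Hydraulic radius R = A/P = 1.382/2.949 = 0.4687 m.
V = (1/n) R^(2/3) √S = (1/0.016) × 0.4687^(2/3) × √0.0021 = 1.728 m/s. Hydraulic depth D_h = A/T = 1.382/1.807 = 0.7651 m.
Froude number Fr = V/√(g·D_h) = 1.728/√(9.81×0.7651) = 0.631, which is less than 1, so the flow is subcritical.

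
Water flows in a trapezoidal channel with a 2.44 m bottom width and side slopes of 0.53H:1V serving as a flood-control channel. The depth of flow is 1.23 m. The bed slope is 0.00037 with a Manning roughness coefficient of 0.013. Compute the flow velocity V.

V = 1.2 m/s

With bottom width b = 2.44 m and side slope z = 0.53: A = (b + zy)y = (2.44 + 0.53×1.23)×1.23 = 3.803 m²; P = b + 2y√(1+z²) = 2.44 + 2×1.23×1.132 = 5.224 m.
Hydraulic radius R = A/P = 3.803/5.224 = 0.728 m.
From Manning's equation, V = (1/n) R^(2/3) S^(1/2) = (1/0.013) × 0.728^(2/3) × 0.00037^(1/2) = 1.2 m/s.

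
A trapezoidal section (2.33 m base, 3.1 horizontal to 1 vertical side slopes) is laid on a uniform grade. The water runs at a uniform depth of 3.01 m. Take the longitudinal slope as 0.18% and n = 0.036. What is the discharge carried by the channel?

Q = 56.6 m³/s

With bottom width b = 2.33 m and side slope z = 3.1: A = (b + zy)y = (2.33 + 3.1×3.01)×3.01 = 35.1 m²; P = b + 2y√(1+z²) = 2.33 + 2×3.01×3.257 = 21.94 m.
Hydraulic radius R = A/P = 35.1/21.94 = 1.6 m.
Manning's equation: Q = (1/n) A R^(2/3) S^(1/2) = (1/0.036) × 35.1 × 1.6^(2/3) × 0.0018^(1/2) = 56.6 m³/s.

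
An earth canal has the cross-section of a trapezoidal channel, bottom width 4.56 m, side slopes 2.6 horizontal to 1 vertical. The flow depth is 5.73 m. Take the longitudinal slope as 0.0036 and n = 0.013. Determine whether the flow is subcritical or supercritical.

supercritical

With bottom width b = 4.56 m and side slope z = 2.6: A = (b + zy)y = (4.56 + 2.6×5.73)×5.73 = 111.5 m²; P = b + 2y√(1+z²) = 4.56 + 2×5.73×2.786 = 36.48 m.
Hydraulic radius R = A/P = 111.5/36.48 = 3.056 m.
V = (1/n) R^(2/3) √S = (1/0.013) × 3.056^(2/3) × √0.0036 = 9.719 m/s. Hydraulic depth D_h = A/T = 111.5/34.36 = 3.245 m.
Froude number Fr = V/√(g·D_h) = 9.719/√(9.81×3.245) = 1.72, which is greater than 1, so the flow is supercritical.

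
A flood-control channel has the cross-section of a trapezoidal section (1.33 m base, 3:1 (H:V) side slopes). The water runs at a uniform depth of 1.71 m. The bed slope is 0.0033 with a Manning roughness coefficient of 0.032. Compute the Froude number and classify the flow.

With bottom width b = 1.33 m and side slope z = 3: A = (b + zy)y = (1.33 + 3×1.71)×1.71 = 11.05 m²; P = b + 2y√(1+z²) = 1.33 + 2×1.71×3.162 = 12.14 m.
Hydraulic radius R = A/P = 11.05/12.14 = 0.9096 m.
V = (1/n) R^(2/3) √S = (1/0.032) × 0.9096^(2/3) × √0.0033 = 1.685 m/s. Hydraulic depth D_h = A/T = 11.05/11.59 = 0.9531 m.
Froude number Fr = V/√(g·D_h) = 1.685/√(9.81×0.9531) = 0.551, which is less than 1, so the flow is subcritical.

subcritical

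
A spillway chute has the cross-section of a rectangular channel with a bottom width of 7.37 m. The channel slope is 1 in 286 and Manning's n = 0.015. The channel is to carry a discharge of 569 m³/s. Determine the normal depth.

y_n = 10.1 m

Manning's equation rearranged: A R^(2/3) = nQ / (1·√S) = 0.015 × 569 / (√0.003497) = 144.3.
At y = 12.9 m: A R^(2/3) = 191.8 — high.
At y = 10.1 m: A R^(2/3) = 144.3 — close enough.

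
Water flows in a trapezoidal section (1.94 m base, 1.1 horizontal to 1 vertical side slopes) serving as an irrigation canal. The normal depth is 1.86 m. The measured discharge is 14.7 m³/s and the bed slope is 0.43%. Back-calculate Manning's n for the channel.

n = 0.0329

With bottom width b = 1.94 m and side slope z = 1.1: A = (b + zy)y = (1.94 + 1.1×1.86)×1.86 = 7.414 m²; P = b + 2y√(1+z²) = 1.94 + 2×1.86×1.487 = 7.47 m.
Hydraulic radius R = A/P = 7.414/7.47 = 0.9925 m.
Rearranging Manning's equation: n = (1/Q) A R^(2/3) S^(1/2) = (1/14.7) × 7.414 × 0.9925^(2/3) × √0.0043 = 0.0329.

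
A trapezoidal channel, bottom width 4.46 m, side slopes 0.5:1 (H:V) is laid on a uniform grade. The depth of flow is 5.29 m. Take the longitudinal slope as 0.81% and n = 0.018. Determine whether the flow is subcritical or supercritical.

With bottom width b = 4.46 m and side slope z = 0.5: A = (b + zy)y = (4.46 + 0.5×5.29)×5.29 = 37.59 m²; P = b + 2y√(1+z²) = 4.46 + 2×5.29×1.118 = 16.29 m.
Hydraulic radius R = A/P = 37.59/16.29 = 2.307 m.
V = (1/n) R^(2/3) √S = (1/0.018) × 2.307^(2/3) × √0.0081 = 8.731 m/s. Hydraulic depth D_h = A/T = 37.59/9.75 = 3.855 m.
Froude number Fr = V/√(g·D_h) = 8.731/√(9.81×3.855) = 1.42, which is greater than 1, so the flow is supercritical.

supercritical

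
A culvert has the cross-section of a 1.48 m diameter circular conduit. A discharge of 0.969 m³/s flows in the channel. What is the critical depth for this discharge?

y_c = 0.5 m

At critical depth, Q² T / (g A³) = 1, i.e. A³/T = Q²/g = 0.969²/9.81 = 0.09571.
At y = 0.621 m: A³/T = 0.2199 — over.
At y = 0.5 m: A³/T = 0.09548 — close enough.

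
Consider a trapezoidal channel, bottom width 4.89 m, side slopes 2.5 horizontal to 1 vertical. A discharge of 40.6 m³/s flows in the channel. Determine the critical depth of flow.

At critical depth, Q² T / (g A³) = 1, i.e. A³/T = Q²/g = 40.6²/9.81 = 168.
Try y = 1.11 m: A³/T = 58.99 — too small.
Try y = 1.77 m: A³/T = 326.2 — too large.
Try y = 1.48 m: A³/T = 167.2 — ≈ 168.

y_c = 1.48 m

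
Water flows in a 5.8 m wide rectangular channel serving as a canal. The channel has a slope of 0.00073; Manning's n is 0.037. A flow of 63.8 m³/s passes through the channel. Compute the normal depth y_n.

Manning's equation rearranged: A R^(2/3) = nQ / (1·√S) = 0.037 × 63.8 / (√0.00073) = 87.37.
Trying y = 11.2 m: A R^(2/3) = 113.3 — over.
Trying y = 7.63 m: A R^(2/3) = 72.6 — short.
Trying y = 8.93 m: A R^(2/3) = 87.32 — close enough.

y_n = 8.93 m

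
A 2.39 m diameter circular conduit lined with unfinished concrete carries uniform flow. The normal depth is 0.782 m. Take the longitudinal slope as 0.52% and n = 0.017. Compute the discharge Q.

Q = 3.12 m³/s

For a circular section of diameter D = 2.39 m at depth y = 0.782 m, the central angle is θ = 2 arccos(1 − 2y/D) = 2.436 rad. Then A = (D²/8)(θ − sin θ) = 1.276 m² and P = Dθ/2 = 2.911 m.
Hydraulic radius R = A/P = 1.276/2.911 = 0.4384 m.
Manning's equation: Q = (1/n) A R^(2/3) S^(1/2) = (1/0.017) × 1.276 × 0.4384^(2/3) × 0.0052^(1/2) = 3.12 m³/s.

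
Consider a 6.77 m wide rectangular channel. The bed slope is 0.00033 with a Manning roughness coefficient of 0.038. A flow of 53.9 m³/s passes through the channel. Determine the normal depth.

y_n = 9.12 m

Manning's equation rearranged: A R^(2/3) = nQ / (1·√S) = 0.038 × 53.9 / (√0.00033) = 112.7.
Try y = 10.3 m: A R^(2/3) = 130.1 — high.
Try y = 8.15 m: A R^(2/3) = 98.68 — low.
Try y = 9.12 m: A R^(2/3) = 112.8 — close enough.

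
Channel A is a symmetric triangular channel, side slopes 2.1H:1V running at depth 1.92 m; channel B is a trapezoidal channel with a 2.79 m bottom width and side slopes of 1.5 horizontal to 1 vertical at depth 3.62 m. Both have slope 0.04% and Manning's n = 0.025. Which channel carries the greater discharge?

Channel A: For a triangular section with side slope z = 2.1: A = zy² = 2.1×1.92² = 7.741 m²; P = 2y√(1+z²) = 2×1.92×2.326 = 8.932 m. Hydraulic radius R = A/P = 7.741/8.932 = 0.8667 m. Q_A = (1/0.025)·7.741·0.8667^(2/3)·√0.0004 = 5.63 m³/s.
Channel B: With bottom width b = 2.79 m and side slope z = 1.5: A = (b + zy)y = (2.79 + 1.5×3.62)×3.62 = 29.76 m²; P = b + 2y√(1+z²) = 2.79 + 2×3.62×1.803 = 15.84 m. Hydraulic radius R = A/P = 29.76/15.84 = 1.878 m. Q_B = (1/0.025)·29.76·1.878^(2/3)·√0.0004 = 36.24 m³/s.
Q_A = 5.63 m³/s vs Q_B = 36.24 m³/s, so channel B carries more.

channel B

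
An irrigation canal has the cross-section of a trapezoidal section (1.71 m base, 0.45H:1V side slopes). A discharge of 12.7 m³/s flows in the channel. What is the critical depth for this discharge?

At critical depth, Q² T / (g A³) = 1, i.e. A³/T = Q²/g = 12.7²/9.81 = 16.44.
At y = 1.07 m: A³/T = 4.824 — too small.
At y = 1.54 m: A³/T = 16.37 — matches.

y_c = 1.54 m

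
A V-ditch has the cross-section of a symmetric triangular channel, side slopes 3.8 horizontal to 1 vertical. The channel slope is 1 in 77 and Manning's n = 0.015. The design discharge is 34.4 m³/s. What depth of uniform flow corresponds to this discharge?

y_n = 1.28 m

Manning's equation rearranged: A R^(2/3) = nQ / (1·√S) = 0.015 × 34.4 / (√0.01299) = 4.528.
Try y = 1.08 m: A R^(2/3) = 2.874 — low.
Try y = 1.53 m: A R^(2/3) = 7.276 — high.
Try y = 1.28 m: A R^(2/3) = 4.522 — ≈ 4.528.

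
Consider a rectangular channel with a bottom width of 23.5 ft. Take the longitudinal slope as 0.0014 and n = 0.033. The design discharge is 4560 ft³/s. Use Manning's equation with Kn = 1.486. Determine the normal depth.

y_n = 28.1 ft

Manning's equation rearranged: A R^(2/3) = nQ / (1.486·√S) = 0.033 × 4560 / (1.486 × √0.0014) = 2706.
Try y = 23.7 ft: A R^(2/3) = 2201 — too small.
Try y = 34.8 ft: A R^(2/3) = 3482 — too large.
Try y = 28.1 ft: A R^(2/3) = 2704 — matches.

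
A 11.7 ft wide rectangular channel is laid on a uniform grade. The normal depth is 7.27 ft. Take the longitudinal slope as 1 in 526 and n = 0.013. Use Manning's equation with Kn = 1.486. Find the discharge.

Q = 929 ft³/s

Flow area A = b·y = 11.7 × 7.27 = 85.06 ft². Wetted perimeter P = b + 2y = 11.7 + 2×7.27 = 26.24 ft.
Hydraulic radius R = A/P = 85.06/26.24 = 3.242 ft.
Manning's equation: Q = (1.486/n) A R^(2/3) S^(1/2) = (1.486/0.013) × 85.06 × 3.242^(2/3) × 0.001901^(1/2) = 929 ft³/s.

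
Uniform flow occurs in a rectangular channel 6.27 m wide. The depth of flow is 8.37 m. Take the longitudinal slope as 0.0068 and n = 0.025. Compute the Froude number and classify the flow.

subcritical

Flow area A = b·y = 6.27 × 8.37 = 52.48 m². Wetted perimeter P = b + 2y = 6.27 + 2×8.37 = 23.01 m.
Hydraulic radius R = A/P = 52.48/23.01 = 2.281 m.
V = (1/n) R^(2/3) √S = (1/0.025) × 2.281^(2/3) × √0.0068 = 5.715 m/s. Hydraulic depth D_h = A/T = 52.48/6.27 = 8.37 m.
Froude number Fr = V/√(g·D_h) = 5.715/√(9.81×8.37) = 0.631, which is less than 1, so the flow is subcritical.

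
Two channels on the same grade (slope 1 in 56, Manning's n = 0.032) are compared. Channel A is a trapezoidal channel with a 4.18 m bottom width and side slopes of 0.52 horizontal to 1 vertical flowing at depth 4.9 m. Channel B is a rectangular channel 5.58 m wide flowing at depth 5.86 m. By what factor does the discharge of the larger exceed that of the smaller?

Channel A: With bottom width b = 4.18 m and side slope z = 0.52: A = (b + zy)y = (4.18 + 0.52×4.9)×4.9 = 32.97 m²; P = b + 2y√(1+z²) = 4.18 + 2×4.9×1.127 = 15.23 m. Hydraulic radius R = A/P = 32.97/15.23 = 2.165 m. Q_A = (1/0.032)·32.97·2.165^(2/3)·√0.01786 = 230.4 m³/s.
Channel B: Flow area A = b·y = 5.58 × 5.86 = 32.7 m². Wetted perimeter P = b + 2y = 5.58 + 2×5.86 = 17.3 m. Hydraulic radius R = A/P = 32.7/17.3 = 1.89 m. Q_B = (1/0.032)·32.7·1.89^(2/3)·√0.01786 = 208.7 m³/s.
The larger discharge is 230.4 m³/s and the smaller is 208.7 m³/s; the ratio is 1.1.

1.1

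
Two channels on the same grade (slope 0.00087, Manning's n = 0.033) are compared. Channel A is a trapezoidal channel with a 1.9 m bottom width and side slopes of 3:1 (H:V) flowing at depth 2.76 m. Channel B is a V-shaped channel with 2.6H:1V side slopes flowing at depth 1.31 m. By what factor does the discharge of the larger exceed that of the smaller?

11.2

Channel A: With bottom width b = 1.9 m and side slope z = 3: A = (b + zy)y = (1.9 + 3×2.76)×2.76 = 28.1 m²; P = b + 2y√(1+z²) = 1.9 + 2×2.76×3.162 = 19.36 m. Hydraulic radius R = A/P = 28.1/19.36 = 1.452 m. Q_A = (1/0.033)·28.1·1.452^(2/3)·√0.00087 = 32.2 m³/s.
Channel B: For a triangular section with side slope z = 2.6: A = zy² = 2.6×1.31² = 4.462 m²; P = 2y√(1+z²) = 2×1.31×2.786 = 7.298 m. Hydraulic radius R = A/P = 4.462/7.298 = 0.6113 m. Q_B = (1/0.033)·4.462·0.6113^(2/3)·√0.00087 = 2.873 m³/s.
The larger discharge is 32.2 m³/s and the smaller is 2.873 m³/s; the ratio is 11.2.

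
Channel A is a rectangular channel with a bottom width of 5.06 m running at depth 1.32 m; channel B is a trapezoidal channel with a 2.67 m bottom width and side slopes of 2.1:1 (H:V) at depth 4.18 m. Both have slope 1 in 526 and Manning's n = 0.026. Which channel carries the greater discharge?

channel B

Channel A: Flow area A = b·y = 5.06 × 1.32 = 6.679 m². Wetted perimeter P = b + 2y = 5.06 + 2×1.32 = 7.7 m. Hydraulic radius R = A/P = 6.679/7.7 = 0.8674 m. Q_A = (1/0.026)·6.679·0.8674^(2/3)·√0.001901 = 10.19 m³/s.
Channel B: With bottom width b = 2.67 m and side slope z = 2.1: A = (b + zy)y = (2.67 + 2.1×4.18)×4.18 = 47.85 m²; P = b + 2y√(1+z²) = 2.67 + 2×4.18×2.326 = 22.11 m. Hydraulic radius R = A/P = 47.85/22.11 = 2.164 m. Q_B = (1/0.026)·47.85·2.164^(2/3)·√0.001901 = 134.3 m³/s.
Q_A = 10.19 m³/s vs Q_B = 134.3 m³/s, so channel B carries more.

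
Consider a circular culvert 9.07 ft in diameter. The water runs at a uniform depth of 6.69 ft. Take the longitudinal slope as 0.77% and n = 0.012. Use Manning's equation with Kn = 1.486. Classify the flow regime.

For a circular section of diameter D = 9.07 ft at depth y = 6.69 ft, the central angle is θ = 2 arccos(1 − 2y/D) = 4.132 rad. Then A = (D²/8)(θ − sin θ) = 51.09 ft² and P = Dθ/2 = 18.74 ft.
Hydraulic radius R = A/P = 51.09/18.74 = 2.726 ft.
V = (1.486/n) R^(2/3) √S = (1.486/0.012) × 2.726^(2/3) × √0.0077 = 21.21 ft/s. Hydraulic depth D_h = A/T = 51.09/7.981 = 6.402 ft.
Froude number Fr = V/√(g·D_h) = 21.21/√(32.2×6.402) = 1.48, which is greater than 1, so the flow is supercritical.

supercritical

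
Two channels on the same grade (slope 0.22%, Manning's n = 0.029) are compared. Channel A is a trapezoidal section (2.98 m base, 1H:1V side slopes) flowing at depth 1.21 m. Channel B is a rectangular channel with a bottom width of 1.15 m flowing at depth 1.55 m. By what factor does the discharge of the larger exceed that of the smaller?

Channel A: With bottom width b = 2.98 m and side slope z = 1: A = (b + zy)y = (2.98 + 1×1.21)×1.21 = 5.07 m²; P = b + 2y√(1+z²) = 2.98 + 2×1.21×1.414 = 6.402 m. Hydraulic radius R = A/P = 5.07/6.402 = 0.7919 m. Q_A = (1/0.029)·5.07·0.7919^(2/3)·√0.0022 = 7.019 m³/s.
Channel B: Flow area A = b·y = 1.15 × 1.55 = 1.782 m². Wetted perimeter P = b + 2y = 1.15 + 2×1.55 = 4.25 m. Hydraulic radius R = A/P = 1.782/4.25 = 0.4194 m. Q_B = (1/0.029)·1.782·0.4194^(2/3)·√0.0022 = 1.615 m³/s.
The larger discharge is 7.019 m³/s and the smaller is 1.615 m³/s; the ratio is 4.34.

4.34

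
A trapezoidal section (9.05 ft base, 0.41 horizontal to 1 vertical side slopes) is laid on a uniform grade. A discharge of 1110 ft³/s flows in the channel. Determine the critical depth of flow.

At critical depth, Q² T / (g A³) = 1, i.e. A³/T = Q²/g = 1110²/32.2 = 38260.
Trying y = 5.21 ft: A³/T = 14860 — low.
Trying y = 7.96 ft: A³/T = 60450 — high.
Trying y = 6.95 ft: A³/T = 38350 — matches.

y_c = 6.95 ft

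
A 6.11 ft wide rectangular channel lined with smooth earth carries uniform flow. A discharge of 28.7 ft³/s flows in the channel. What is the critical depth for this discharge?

For a rectangular channel, critical depth y_c = (q²/g)^(1/3) where q = Q/b = 28.7/6.11 = 4.697 ft²/s.
So y_c = (4.697²/32.2)^(1/3) = 0.882 ft.

y_c = 0.882 ft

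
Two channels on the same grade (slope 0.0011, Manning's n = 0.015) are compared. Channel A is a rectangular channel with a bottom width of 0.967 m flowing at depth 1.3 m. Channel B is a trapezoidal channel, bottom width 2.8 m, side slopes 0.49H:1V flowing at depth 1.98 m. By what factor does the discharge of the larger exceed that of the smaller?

Channel A: Flow area A = b·y = 0.967 × 1.3 = 1.257 m². Wetted perimeter P = b + 2y = 0.967 + 2×1.3 = 3.567 m. Hydraulic radius R = A/P = 1.257/3.567 = 0.3524 m. Q_A = (1/0.015)·1.257·0.3524^(2/3)·√0.0011 = 1.387 m³/s.
Channel B: With bottom width b = 2.8 m and side slope z = 0.49: A = (b + zy)y = (2.8 + 0.49×1.98)×1.98 = 7.465 m²; P = b + 2y√(1+z²) = 2.8 + 2×1.98×1.114 = 7.21 m. Hydraulic radius R = A/P = 7.465/7.21 = 1.035 m. Q_B = (1/0.015)·7.465·1.035^(2/3)·√0.0011 = 16.89 m³/s.
The larger discharge is 16.89 m³/s and the smaller is 1.387 m³/s; the ratio is 12.2.

12.2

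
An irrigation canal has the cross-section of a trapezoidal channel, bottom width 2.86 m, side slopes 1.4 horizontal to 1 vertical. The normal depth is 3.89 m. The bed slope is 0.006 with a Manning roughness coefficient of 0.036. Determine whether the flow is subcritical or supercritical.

subcritical

With bottom width b = 2.86 m and side slope z = 1.4: A = (b + zy)y = (2.86 + 1.4×3.89)×3.89 = 32.31 m²; P = b + 2y√(1+z²) = 2.86 + 2×3.89×1.72 = 16.25 m.
Hydraulic radius R = A/P = 32.31/16.25 = 1.989 m.
V = (1/n) R^(2/3) √S = (1/0.036) × 1.989^(2/3) × √0.006 = 3.403 m/s. Hydraulic depth D_h = A/T = 32.31/13.75 = 2.35 m.
Froude number Fr = V/√(g·D_h) = 3.403/√(9.81×2.35) = 0.709, which is less than 1, so the flow is subcritical.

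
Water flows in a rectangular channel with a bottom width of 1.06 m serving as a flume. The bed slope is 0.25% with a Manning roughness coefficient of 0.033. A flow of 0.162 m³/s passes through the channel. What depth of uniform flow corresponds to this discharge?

Manning's equation rearranged: A R^(2/3) = nQ / (1·√S) = 0.033 × 0.162 / (√0.0025) = 0.1069.
At y = 0.356 m: A R^(2/3) = 0.1346 — over.
At y = 0.302 m: A R^(2/3) = 0.1067 — ≈ 0.1069.

y_n = 0.302 m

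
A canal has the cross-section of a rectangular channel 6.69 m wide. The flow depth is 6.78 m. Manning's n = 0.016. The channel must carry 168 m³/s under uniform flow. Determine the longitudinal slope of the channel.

Flow area A = b·y = 6.69 × 6.78 = 45.36 m². Wetted perimeter P = b + 2y = 6.69 + 2×6.78 = 20.25 m.
Hydraulic radius R = A/P = 45.36/20.25 = 2.24 m.
From Manning's equation, S = [nQ / (1 A R^(2/3))]² = [0.016 × 168 / (1 × 45.36 × 2.24^(2/3))]² = 0.0012.

S = 0.0012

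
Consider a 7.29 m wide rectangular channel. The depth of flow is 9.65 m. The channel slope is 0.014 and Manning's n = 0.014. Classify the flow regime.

Flow area A = b·y = 7.29 × 9.65 = 70.35 m². Wetted perimeter P = b + 2y = 7.29 + 2×9.65 = 26.59 m.
Hydraulic radius R = A/P = 70.35/26.59 = 2.646 m.
V = (1/n) R^(2/3) √S = (1/0.014) × 2.646^(2/3) × √0.014 = 16.17 m/s. Hydraulic depth D_h = A/T = 70.35/7.29 = 9.65 m.
Froude number Fr = V/√(g·D_h) = 16.17/√(9.81×9.65) = 1.66, which is greater than 1, so the flow is supercritical.

supercritical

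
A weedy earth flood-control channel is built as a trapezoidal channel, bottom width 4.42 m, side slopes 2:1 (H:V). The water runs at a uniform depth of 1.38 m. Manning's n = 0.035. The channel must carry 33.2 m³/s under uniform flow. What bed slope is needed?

With bottom width b = 4.42 m and side slope z = 2: A = (b + zy)y = (4.42 + 2×1.38)×1.38 = 9.908 m²; P = b + 2y√(1+z²) = 4.42 + 2×1.38×2.236 = 10.59 m.
Hydraulic radius R = A/P = 9.908/10.59 = 0.9355 m.
From Manning's equation, S = [nQ / (1 A R^(2/3))]² = [0.035 × 33.2 / (1 × 9.908 × 0.9355^(2/3))]² = 0.015.

S = 0.015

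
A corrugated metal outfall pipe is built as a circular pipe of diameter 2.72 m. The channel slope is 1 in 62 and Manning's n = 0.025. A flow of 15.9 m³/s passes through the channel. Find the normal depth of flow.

Manning's equation rearranged: A R^(2/3) = nQ / (1·√S) = 0.025 × 15.9 / (√0.01613) = 3.13.
Trying y = 2.05 m: A R^(2/3) = 4.121 — too large.
Trying y = 1.27 m: A R^(2/3) = 1.997 — too small.
Trying y = 1.67 m: A R^(2/3) = 3.126 — matches.

y_n = 1.67 m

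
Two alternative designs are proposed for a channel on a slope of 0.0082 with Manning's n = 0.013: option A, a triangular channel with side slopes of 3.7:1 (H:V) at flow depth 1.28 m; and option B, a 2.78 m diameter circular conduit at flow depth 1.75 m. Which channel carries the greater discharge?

Channel A: For a triangular section with side slope z = 3.7: A = zy² = 3.7×1.28² = 6.062 m²; P = 2y√(1+z²) = 2×1.28×3.833 = 9.812 m. Hydraulic radius R = A/P = 6.062/9.812 = 0.6178 m. Q_A = (1/0.013)·6.062·0.6178^(2/3)·√0.0082 = 30.63 m³/s.
Channel B: For a circular section of diameter D = 2.78 m at depth y = 1.75 m, the central angle is θ = 2 arccos(1 − 2y/D) = 3.666 rad. Then A = (D²/8)(θ − sin θ) = 4.024 m² and P = Dθ/2 = 5.095 m. Hydraulic radius R = A/P = 4.024/5.095 = 0.7899 m. Q_B = (1/0.013)·4.024·0.7899^(2/3)·√0.0082 = 23.95 m³/s.
Q_A = 30.63 m³/s vs Q_B = 23.95 m³/s, so channel A carries more.

channel A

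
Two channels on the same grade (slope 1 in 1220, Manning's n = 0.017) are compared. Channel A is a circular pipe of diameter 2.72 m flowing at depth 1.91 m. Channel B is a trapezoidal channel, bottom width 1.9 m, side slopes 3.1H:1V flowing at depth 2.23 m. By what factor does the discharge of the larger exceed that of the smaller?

Channel A: For a circular section of diameter D = 2.72 m at depth y = 1.91 m, the central angle is θ = 2 arccos(1 − 2y/D) = 3.974 rad. Then A = (D²/8)(θ − sin θ) = 4.36 m² and P = Dθ/2 = 5.405 m. Hydraulic radius R = A/P = 4.36/5.405 = 0.8066 m. Q_A = (1/0.017)·4.36·0.8066^(2/3)·√0.0008197 = 6.362 m³/s.
Channel B: With bottom width b = 1.9 m and side slope z = 3.1: A = (b + zy)y = (1.9 + 3.1×2.23)×2.23 = 19.65 m²; P = b + 2y√(1+z²) = 1.9 + 2×2.23×3.257 = 16.43 m. Hydraulic radius R = A/P = 19.65/16.43 = 1.196 m. Q_B = (1/0.017)·19.65·1.196^(2/3)·√0.0008197 = 37.3 m³/s.
The larger discharge is 37.3 m³/s and the smaller is 6.362 m³/s; the ratio is 5.86.

5.86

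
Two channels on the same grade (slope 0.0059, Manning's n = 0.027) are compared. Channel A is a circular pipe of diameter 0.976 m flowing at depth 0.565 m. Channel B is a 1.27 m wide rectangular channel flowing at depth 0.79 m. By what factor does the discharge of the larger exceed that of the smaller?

2.69

Channel A: For a circular section of diameter D = 0.976 m at depth y = 0.565 m, the central angle is θ = 2 arccos(1 − 2y/D) = 3.458 rad. Then A = (D²/8)(θ − sin θ) = 0.4489 m² and P = Dθ/2 = 1.688 m. Hydraulic radius R = A/P = 0.4489/1.688 = 0.266 m. Q_A = (1/0.027)·0.4489·0.266^(2/3)·√0.0059 = 0.5282 m³/s.
Channel B: Flow area A = b·y = 1.27 × 0.79 = 1.003 m². Wetted perimeter P = b + 2y = 1.27 + 2×0.79 = 2.85 m. Hydraulic radius R = A/P = 1.003/2.85 = 0.352 m. Q_B = (1/0.027)·1.003·0.352^(2/3)·√0.0059 = 1.423 m³/s.
The larger discharge is 1.423 m³/s and the smaller is 0.5282 m³/s; the ratio is 2.69.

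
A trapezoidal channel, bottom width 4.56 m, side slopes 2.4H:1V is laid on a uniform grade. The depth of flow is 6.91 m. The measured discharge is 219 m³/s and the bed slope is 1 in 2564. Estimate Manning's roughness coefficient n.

n = 0.031

With bottom width b = 4.56 m and side slope z = 2.4: A = (b + zy)y = (4.56 + 2.4×6.91)×6.91 = 146.1 m²; P = b + 2y√(1+z²) = 4.56 + 2×6.91×2.6 = 40.49 m.
Hydraulic radius R = A/P = 146.1/40.49 = 3.608 m.
Rearranging Manning's equation: n = (1/Q) A R^(2/3) S^(1/2) = (1/219) × 146.1 × 3.608^(2/3) × √0.00039 = 0.031.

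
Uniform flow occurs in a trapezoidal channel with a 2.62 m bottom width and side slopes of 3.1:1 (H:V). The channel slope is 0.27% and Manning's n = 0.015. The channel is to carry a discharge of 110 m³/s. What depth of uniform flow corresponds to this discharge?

Manning's equation rearranged: A R^(2/3) = nQ / (1·√S) = 0.015 × 110 / (√0.0027) = 31.75.
At y = 2.09 m: A R^(2/3) = 21.13 — too small.
At y = 2.96 m: A R^(2/3) = 47.65 — too large.
At y = 2.49 m: A R^(2/3) = 31.7 — matches.

y_n = 2.49 m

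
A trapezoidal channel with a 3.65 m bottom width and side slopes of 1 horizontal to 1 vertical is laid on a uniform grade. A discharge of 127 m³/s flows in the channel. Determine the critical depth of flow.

At critical depth, Q² T / (g A³) = 1, i.e. A³/T = Q²/g = 127²/9.81 = 1644.
Try y = 2.74 m: A³/T = 587.9 — low.
Try y = 4.52 m: A³/T = 3968 — high.
Try y = 3.6 m: A³/T = 1639 — matches.

y_c = 3.6 m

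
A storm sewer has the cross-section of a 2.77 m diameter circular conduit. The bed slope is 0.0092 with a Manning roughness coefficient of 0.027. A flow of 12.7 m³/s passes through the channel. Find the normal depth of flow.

Manning's equation rearranged: A R^(2/3) = nQ / (1·√S) = 0.027 × 12.7 / (√0.0092) = 3.575.
Try y = 2.01 m: A R^(2/3) = 4.134 — over.
Try y = 1.4 m: A R^(2/3) = 2.402 — short.
Try y = 1.8 m: A R^(2/3) = 3.567 — ≈ 3.575.

y_n = 1.8 m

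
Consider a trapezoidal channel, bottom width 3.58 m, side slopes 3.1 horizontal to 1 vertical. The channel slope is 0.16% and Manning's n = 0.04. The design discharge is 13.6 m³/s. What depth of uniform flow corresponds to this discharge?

y_n = 1.61 m

Manning's equation rearranged: A R^(2/3) = nQ / (1·√S) = 0.04 × 13.6 / (√0.0016) = 13.6.
Try y = 1.23 m: A R^(2/3) = 7.734 — low.
Try y = 2 m: A R^(2/3) = 21.81 — high.
Try y = 1.61 m: A R^(2/3) = 13.62 — matches.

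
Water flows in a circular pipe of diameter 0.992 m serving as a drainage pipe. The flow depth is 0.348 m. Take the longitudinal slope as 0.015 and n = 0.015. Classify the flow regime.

supercritical

For a circular section of diameter D = 0.992 m at depth y = 0.348 m, the central angle is θ = 2 arccos(1 − 2y/D) = 2.536 rad. Then A = (D²/8)(θ − sin θ) = 0.2418 m² and P = Dθ/2 = 1.258 m.
Hydraulic radius R = A/P = 0.2418/1.258 = 0.1923 m.
V = (1/n) R^(2/3) √S = (1/0.015) × 0.1923^(2/3) × √0.015 = 2.72 m/s. Hydraulic depth D_h = A/T = 0.2418/0.9468 = 0.2554 m.
Froude number Fr = V/√(g·D_h) = 2.72/√(9.81×0.2554) = 1.72, which is greater than 1, so the flow is supercritical.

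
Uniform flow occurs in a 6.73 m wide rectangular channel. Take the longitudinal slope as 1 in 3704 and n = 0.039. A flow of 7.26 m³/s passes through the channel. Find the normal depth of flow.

Manning's equation rearranged: A R^(2/3) = nQ / (1·√S) = 0.039 × 7.26 / (√0.00027) = 17.23.
Try y = 2.69 m: A R^(2/3) = 23.67 — too large.
Try y = 1.92 m: A R^(2/3) = 14.77 — too small.
Try y = 2.14 m: A R^(2/3) = 17.23 — close enough.

y_n = 2.14 m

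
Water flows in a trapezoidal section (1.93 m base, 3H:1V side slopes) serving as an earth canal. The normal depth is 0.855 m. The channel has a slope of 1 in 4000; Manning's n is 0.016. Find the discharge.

Q = 2.47 m³/s

With bottom width b = 1.93 m and side slope z = 3: A = (b + zy)y = (1.93 + 3×0.855)×0.855 = 3.843 m²; P = b + 2y√(1+z²) = 1.93 + 2×0.855×3.162 = 7.337 m.
Hydraulic radius R = A/P = 3.843/7.337 = 0.5238 m.
Manning's equation: Q = (1/n) A R^(2/3) S^(1/2) = (1/0.016) × 3.843 × 0.5238^(2/3) × 0.00025^(1/2) = 2.47 m³/s.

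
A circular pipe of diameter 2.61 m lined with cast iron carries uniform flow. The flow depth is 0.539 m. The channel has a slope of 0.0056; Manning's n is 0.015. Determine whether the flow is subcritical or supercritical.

supercritical

For a circular section of diameter D = 2.61 m at depth y = 0.539 m, the central angle is θ = 2 arccos(1 − 2y/D) = 1.887 rad. Then A = (D²/8)(θ − sin θ) = 0.7975 m² and P = Dθ/2 = 2.462 m.
Hydraulic radius R = A/P = 0.7975/2.462 = 0.3238 m.
V = (1/n) R^(2/3) √S = (1/0.015) × 0.3238^(2/3) × √0.0056 = 2.353 m/s. Hydraulic depth D_h = A/T = 0.7975/2.113 = 0.3774 m.
Froude number Fr = V/√(g·D_h) = 2.353/√(9.81×0.3774) = 1.22, which is greater than 1, so the flow is supercritical.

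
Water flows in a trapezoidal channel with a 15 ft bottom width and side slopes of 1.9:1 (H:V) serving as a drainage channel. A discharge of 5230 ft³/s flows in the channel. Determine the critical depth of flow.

At critical depth, Q² T / (g A³) = 1, i.e. A³/T = Q²/g = 5230²/32.2 = 849500.
At y = 11.6 ft: A³/T = 1343000 — too large.
At y = 8.91 ft: A³/T = 471300 — too small.
At y = 10.3 ft: A³/T = 833900 — close enough.

y_c = 10.3 ft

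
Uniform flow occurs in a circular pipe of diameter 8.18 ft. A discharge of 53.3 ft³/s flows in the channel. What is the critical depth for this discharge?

y_c = 1.78 ft

At critical depth, Q² T / (g A³) = 1, i.e. A³/T = Q²/g = 53.3²/32.2 = 88.23.
At y = 1.21 ft: A³/T = 19.57 — too small.
At y = 1.93 ft: A³/T = 122.2 — too large.
At y = 1.78 ft: A³/T = 89.06 — ≈ 88.23.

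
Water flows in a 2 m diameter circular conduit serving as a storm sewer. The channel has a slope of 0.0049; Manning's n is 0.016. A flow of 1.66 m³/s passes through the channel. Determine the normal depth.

y_n = 0.593 m

Manning's equation rearranged: A R^(2/3) = nQ / (1·√S) = 0.016 × 1.66 / (√0.0049) = 0.3794.
At y = 0.44 m: A R^(2/3) = 0.21 — too small.
At y = 0.745 m: A R^(2/3) = 0.5848 — too large.
At y = 0.593 m: A R^(2/3) = 0.3789 — matches.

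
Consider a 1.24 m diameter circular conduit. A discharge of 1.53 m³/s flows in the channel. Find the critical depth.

At critical depth, Q² T / (g A³) = 1, i.e. A³/T = Q²/g = 1.53²/9.81 = 0.2386.
At y = 0.57 m: A³/T = 0.1287 — short.
At y = 0.67 m: A³/T = 0.2387 — close enough.

y_c = 0.67 m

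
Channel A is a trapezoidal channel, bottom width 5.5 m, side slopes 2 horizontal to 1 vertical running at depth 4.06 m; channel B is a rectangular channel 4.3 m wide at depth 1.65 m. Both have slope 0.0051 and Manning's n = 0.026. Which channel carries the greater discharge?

Channel A: With bottom width b = 5.5 m and side slope z = 2: A = (b + zy)y = (5.5 + 2×4.06)×4.06 = 55.3 m²; P = b + 2y√(1+z²) = 5.5 + 2×4.06×2.236 = 23.66 m. Hydraulic radius R = A/P = 55.3/23.66 = 2.337 m. Q_A = (1/0.026)·55.3·2.337^(2/3)·√0.0051 = 267.5 m³/s.
Channel B: Flow area A = b·y = 4.3 × 1.65 = 7.095 m². Wetted perimeter P = b + 2y = 4.3 + 2×1.65 = 7.6 m. Hydraulic radius R = A/P = 7.095/7.6 = 0.9336 m. Q_B = (1/0.026)·7.095·0.9336^(2/3)·√0.0051 = 18.61 m³/s.
Q_A = 267.5 m³/s vs Q_B = 18.61 m³/s, so channel A carries more.

channel A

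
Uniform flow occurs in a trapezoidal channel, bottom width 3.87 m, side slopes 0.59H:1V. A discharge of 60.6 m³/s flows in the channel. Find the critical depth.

At critical depth, Q² T / (g A³) = 1, i.e. A³/T = Q²/g = 60.6²/9.81 = 374.3.
At y = 2.91 m: A³/T = 588.4 — over.
At y = 2.55 m: A³/T = 374.2 — close enough.

y_c = 2.55 m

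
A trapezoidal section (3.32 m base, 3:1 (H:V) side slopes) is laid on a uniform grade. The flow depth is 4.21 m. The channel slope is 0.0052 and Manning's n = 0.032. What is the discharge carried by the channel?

With bottom width b = 3.32 m and side slope z = 3: A = (b + zy)y = (3.32 + 3×4.21)×4.21 = 67.15 m²; P = b + 2y√(1+z²) = 3.32 + 2×4.21×3.162 = 29.95 m.
Hydraulic radius R = A/P = 67.15/29.95 = 2.242 m.
Manning's equation: Q = (1/n) A R^(2/3) S^(1/2) = (1/0.032) × 67.15 × 2.242^(2/3) × 0.0052^(1/2) = 259 m³/s.

Q = 259 m³/s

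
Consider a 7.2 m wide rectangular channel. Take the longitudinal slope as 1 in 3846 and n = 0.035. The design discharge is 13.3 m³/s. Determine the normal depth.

Manning's equation rearranged: A R^(2/3) = nQ / (1·√S) = 0.035 × 13.3 / (√0.00026) = 28.87.
Try y = 2.06 m: A R^(2/3) = 17.76 — short.
Try y = 3.42 m: A R^(2/3) = 35.81 — over.
Try y = 2.92 m: A R^(2/3) = 28.91 — ≈ 28.87.

y_n = 2.92 m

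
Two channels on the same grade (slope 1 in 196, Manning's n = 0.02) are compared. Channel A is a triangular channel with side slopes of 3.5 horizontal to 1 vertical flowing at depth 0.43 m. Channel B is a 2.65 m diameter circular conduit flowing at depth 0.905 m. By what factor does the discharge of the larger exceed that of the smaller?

4.65

Channel A: For a triangular section with side slope z = 3.5: A = zy² = 3.5×0.43² = 0.6471 m²; P = 2y√(1+z²) = 2×0.43×3.64 = 3.13 m. Hydraulic radius R = A/P = 0.6471/3.13 = 0.2067 m. Q_A = (1/0.02)·0.6471·0.2067^(2/3)·√0.005102 = 0.8081 m³/s.
Channel B: For a circular section of diameter D = 2.65 m at depth y = 0.905 m, the central angle is θ = 2 arccos(1 − 2y/D) = 2.497 rad. Then A = (D²/8)(θ − sin θ) = 1.664 m² and P = Dθ/2 = 3.308 m. Hydraulic radius R = A/P = 1.664/3.308 = 0.5029 m. Q_B = (1/0.02)·1.664·0.5029^(2/3)·√0.005102 = 3.758 m³/s.
The larger discharge is 3.758 m³/s and the smaller is 0.8081 m³/s; the ratio is 4.65.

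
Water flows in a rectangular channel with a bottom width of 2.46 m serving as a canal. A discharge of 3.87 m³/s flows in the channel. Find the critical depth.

For a rectangular channel, critical depth y_c = (q²/g)^(1/3) where q = Q/b = 3.87/2.46 = 1.573 m²/s.
So y_c = (1.573²/9.81)^(1/3) = 0.632 m.

y_c = 0.632 m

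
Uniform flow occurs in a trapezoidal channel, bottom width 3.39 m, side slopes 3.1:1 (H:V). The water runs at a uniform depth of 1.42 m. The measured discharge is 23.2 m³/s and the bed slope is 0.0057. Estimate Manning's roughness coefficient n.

With bottom width b = 3.39 m and side slope z = 3.1: A = (b + zy)y = (3.39 + 3.1×1.42)×1.42 = 11.06 m²; P = b + 2y√(1+z²) = 3.39 + 2×1.42×3.257 = 12.64 m.
Hydraulic radius R = A/P = 11.06/12.64 = 0.8753 m.
Rearranging Manning's equation: n = (1/Q) A R^(2/3) S^(1/2) = (1/23.2) × 11.06 × 0.8753^(2/3) × √0.0057 = 0.0329.

n = 0.0329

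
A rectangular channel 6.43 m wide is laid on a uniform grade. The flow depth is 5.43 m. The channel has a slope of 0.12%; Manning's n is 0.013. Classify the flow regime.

subcritical

Flow area A = b·y = 6.43 × 5.43 = 34.91 m². Wetted perimeter P = b + 2y = 6.43 + 2×5.43 = 17.29 m.
Hydraulic radius R = A/P = 34.91/17.29 = 2.019 m.
V = (1/n) R^(2/3) √S = (1/0.013) × 2.019^(2/3) × √0.0012 = 4.257 m/s. Hydraulic depth D_h = A/T = 34.91/6.43 = 5.43 m.
Froude number Fr = V/√(g·D_h) = 4.257/√(9.81×5.43) = 0.583, which is less than 1, so the flow is subcritical.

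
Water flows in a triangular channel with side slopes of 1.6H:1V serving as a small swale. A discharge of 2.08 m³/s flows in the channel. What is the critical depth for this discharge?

y_c = 0.808 m

At critical depth, Q² T / (g A³) = 1, i.e. A³/T = Q²/g = 2.08²/9.81 = 0.441.
Try y = 0.991 m: A³/T = 1.223 — high.
Try y = 0.64 m: A³/T = 0.1374 — low.
Try y = 0.808 m: A³/T = 0.4408 — ≈ 0.441.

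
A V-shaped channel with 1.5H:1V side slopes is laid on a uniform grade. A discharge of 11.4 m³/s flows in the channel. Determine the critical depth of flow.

At critical depth, Q² T / (g A³) = 1, i.e. A³/T = Q²/g = 11.4²/9.81 = 13.25.
At y = 1.4 m: A³/T = 6.051 — low.
At y = 1.92 m: A³/T = 29.35 — high.
At y = 1.64 m: A³/T = 13.35 — matches.

y_c = 1.64 m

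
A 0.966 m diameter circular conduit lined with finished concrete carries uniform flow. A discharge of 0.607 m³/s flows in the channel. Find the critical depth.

y_c = 0.446 m

At critical depth, Q² T / (g A³) = 1, i.e. A³/T = Q²/g = 0.607²/9.81 = 0.03756.
Try y = 0.381 m: A³/T = 0.02054 — too small.
Try y = 0.492 m: A³/T = 0.05466 — too large.
Try y = 0.446 m: A³/T = 0.03756 — close enough.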